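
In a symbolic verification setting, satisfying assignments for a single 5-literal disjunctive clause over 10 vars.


Step 1: Total=2^10=1024
Step 2: Unsat when all 5 false: 2^5=32
Step 3: Sat=1024-32=992

992


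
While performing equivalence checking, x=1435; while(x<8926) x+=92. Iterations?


Step 1: x goes from 1435 toward 8926 by 92; the body runs while x<8926, so iterations = ceil((bound-start)/step)
Step 2: Distance=7491
Step 3: ceil(7491/92)=82

82


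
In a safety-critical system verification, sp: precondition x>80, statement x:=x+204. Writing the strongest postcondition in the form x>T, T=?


Formula: sp(P, x:=E) = exists old_x. (x = E[old_x/x]) AND P[old_x/x] (old_x is the value of x before the assignment; eliminate old_x by solving x = E[old_x/x] for old_x)
Step 1: Precondition P: x>80, i.e. old_x > 80
Step 2: Assignment gives x = old_x + 204, so old_x = x - 204
Step 3: Substitute into P: x - 204 > 80
Step 4: Simplify: x > 80+204 = 284

284


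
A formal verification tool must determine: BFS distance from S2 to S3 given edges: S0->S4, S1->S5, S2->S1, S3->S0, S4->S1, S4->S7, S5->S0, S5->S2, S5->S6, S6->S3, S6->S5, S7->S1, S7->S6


BFS layer-by-layer from S2:
  dist 0: {S2}
  dist 1: {S1}
  dist 2: {S5}
  dist 3: {S0, S6}
  dist 4: {S3, S4}
  -> S3 reached at distance 4
Shortest path length = 4

4


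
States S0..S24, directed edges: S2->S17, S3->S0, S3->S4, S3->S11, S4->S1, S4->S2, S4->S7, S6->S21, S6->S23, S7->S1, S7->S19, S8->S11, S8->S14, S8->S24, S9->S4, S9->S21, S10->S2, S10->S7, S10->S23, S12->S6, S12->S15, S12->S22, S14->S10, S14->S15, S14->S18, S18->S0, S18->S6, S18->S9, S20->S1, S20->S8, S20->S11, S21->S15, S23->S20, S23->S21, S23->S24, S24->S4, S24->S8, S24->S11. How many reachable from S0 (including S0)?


BFS from S0:
  layer 0: {S0}
Reachable set: {S0}
Count = 1

1


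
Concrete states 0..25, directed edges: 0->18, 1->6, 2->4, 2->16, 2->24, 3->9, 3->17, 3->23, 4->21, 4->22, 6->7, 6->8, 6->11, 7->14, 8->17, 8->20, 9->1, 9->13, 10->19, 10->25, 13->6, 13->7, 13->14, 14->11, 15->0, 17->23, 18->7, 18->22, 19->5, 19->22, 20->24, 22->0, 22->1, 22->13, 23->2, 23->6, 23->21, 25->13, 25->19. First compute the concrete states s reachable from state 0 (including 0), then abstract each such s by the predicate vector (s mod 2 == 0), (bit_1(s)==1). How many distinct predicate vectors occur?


BFS from 0:
Concrete reachable: {0, 1, 2, 4, 6, 7, 8, 11, 13, 14, 16, 17, 18, 20, 21, 22, 23, 24}
Abstract via predicates (s mod 2 == 0), (bit_1(s)==1):
  (0,0) <- {1, 13, 17, 21}
  (0,1) <- {7, 11, 23}
  (1,0) <- {0, 4, 8, 16, 20, 24}
  (1,1) <- {2, 6, 14, 18, 22}
Distinct abstract states = 4

4


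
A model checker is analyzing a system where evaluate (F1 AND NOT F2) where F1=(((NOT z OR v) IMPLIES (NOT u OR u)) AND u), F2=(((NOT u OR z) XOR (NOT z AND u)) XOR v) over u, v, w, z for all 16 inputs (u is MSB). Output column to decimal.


F1 = (((NOT z OR v) IMPLIES (NOT u OR u)) AND u)
F2 = (((NOT u OR z) XOR (NOT z AND u)) XOR v)
Counterexample to F1=>F2 is where F1=1 and F2=0.
Evaluate each row (bits = u,v,w,z, MSB first):
  row 0 [0000]: F1=0 F2=1 -> F1&~F2 -> 0
  row 1 [0001]: F1=0 F2=1 -> F1&~F2 -> 0
  row 2 [0010]: F1=0 F2=1 -> F1&~F2 -> 0
  row 3 [0011]: F1=0 F2=1 -> F1&~F2 -> 0
  row 4 [0100]: F1=0 F2=0 -> F1&~F2 -> 0
  row 5 [0101]: F1=0 F2=0 -> F1&~F2 -> 0
  row 6 [0110]: F1=0 F2=0 -> F1&~F2 -> 0
  row 7 [0111]: F1=0 F2=0 -> F1&~F2 -> 0
  row 8 [1000]: F1=1 F2=1 -> F1&~F2 -> 0
  row 9 [1001]: F1=1 F2=1 -> F1&~F2 -> 0
  row 10 [1010]: F1=1 F2=1 -> F1&~F2 -> 0
  row 11 [1011]: F1=1 F2=1 -> F1&~F2 -> 0
  row 12 [1100]: F1=1 F2=0 -> F1&~F2 -> 1
  row 13 [1101]: F1=1 F2=0 -> F1&~F2 -> 1
  row 14 [1110]: F1=1 F2=0 -> F1&~F2 -> 1
  row 15 [1111]: F1=1 F2=0 -> F1&~F2 -> 1
Full result column, 4 rows per line (u,v fixed per line; w,z runs 00..11 left to right):
  rows 0-3 [u,v=00]: 0000  = hex 0
  rows 4-7 [u,v=01]: 0000  = hex 0
  rows 8-11 [u,v=10]: 0000  = hex 0
  rows 12-15 [u,v=11]: 1111  = hex F
Counterexample vector (row 0 .. row 15) = 0000000000001111
Output column grouped in 4s = 0000 0000 0000 1111 = 0x000F
Convert to decimal digit by digit (value = value*16 + digit):
  0 -> 0
  0*16 + 0 = 0
  0*16 + 0 = 0
  0*16 + 15 (F) = 15
Decimal = 15

15


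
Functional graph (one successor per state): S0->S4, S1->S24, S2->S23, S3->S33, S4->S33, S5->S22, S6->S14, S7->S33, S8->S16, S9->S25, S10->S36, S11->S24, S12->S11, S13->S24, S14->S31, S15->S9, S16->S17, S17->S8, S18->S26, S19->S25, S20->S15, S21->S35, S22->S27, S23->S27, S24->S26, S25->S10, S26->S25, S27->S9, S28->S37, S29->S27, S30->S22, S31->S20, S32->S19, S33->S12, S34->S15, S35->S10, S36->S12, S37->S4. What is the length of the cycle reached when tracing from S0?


Trace from S0 until a state repeats:
  S0 -> S4 -> S33 -> S12 -> S11 -> S24 -> S26 -> S25 -> S10 -> S36 -> S12
S12 first seen at step 3, revisited at step 10.
Cycle length = 10 - 3 = 7

7


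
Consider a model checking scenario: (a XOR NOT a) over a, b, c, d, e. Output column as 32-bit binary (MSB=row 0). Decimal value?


Formula: (a XOR NOT a) over a, b, c, d, e (32 rows)
Evaluate each row (bits = a,b,c,d,e, MSB first):
  row 0 [00000]: (0 XOR NOT 0) -> 1
  row 1 [00001]: (0 XOR NOT 0) -> 1
  row 2 [00010]: (0 XOR NOT 0) -> 1
  row 3 [00011]: (0 XOR NOT 0) -> 1
  row 4 [00100]: (0 XOR NOT 0) -> 1
  row 5 [00101]: (0 XOR NOT 0) -> 1
  row 6 [00110]: (0 XOR NOT 0) -> 1
  row 7 [00111]: (0 XOR NOT 0) -> 1
  row 8 [01000]: (0 XOR NOT 0) -> 1
  row 9 [01001]: (0 XOR NOT 0) -> 1
  row 10 [01010]: (0 XOR NOT 0) -> 1
  row 11 [01011]: (0 XOR NOT 0) -> 1
  row 12 [01100]: (0 XOR NOT 0) -> 1
  row 13 [01101]: (0 XOR NOT 0) -> 1
  row 14 [01110]: (0 XOR NOT 0) -> 1
  row 15 [01111]: (0 XOR NOT 0) -> 1
  row 16 [10000]: (1 XOR NOT 1) -> 1
  row 17 [10001]: (1 XOR NOT 1) -> 1
  row 18 [10010]: (1 XOR NOT 1) -> 1
  row 19 [10011]: (1 XOR NOT 1) -> 1
  row 20 [10100]: (1 XOR NOT 1) -> 1
  row 21 [10101]: (1 XOR NOT 1) -> 1
  row 22 [10110]: (1 XOR NOT 1) -> 1
  row 23 [10111]: (1 XOR NOT 1) -> 1
  row 24 [11000]: (1 XOR NOT 1) -> 1
  row 25 [11001]: (1 XOR NOT 1) -> 1
  row 26 [11010]: (1 XOR NOT 1) -> 1
  row 27 [11011]: (1 XOR NOT 1) -> 1
  row 28 [11100]: (1 XOR NOT 1) -> 1
  row 29 [11101]: (1 XOR NOT 1) -> 1
  row 30 [11110]: (1 XOR NOT 1) -> 1
  row 31 [11111]: (1 XOR NOT 1) -> 1
Full result column, 4 rows per line (a,b,c fixed per line; d,e runs 00..11 left to right):
  rows 0-3 [a,b,c=000]: 1111  = hex F
  rows 4-7 [a,b,c=001]: 1111  = hex F
  rows 8-11 [a,b,c=010]: 1111  = hex F
  rows 12-15 [a,b,c=011]: 1111  = hex F
  rows 16-19 [a,b,c=100]: 1111  = hex F
  rows 20-23 [a,b,c=101]: 1111  = hex F
  rows 24-27 [a,b,c=110]: 1111  = hex F
  rows 28-31 [a,b,c=111]: 1111  = hex F
Output column (row 0 .. row 31) = 11111111111111111111111111111111
Output column grouped in 4s = 1111 1111 1111 1111 1111 1111 1111 1111 = 0xFFFFFFFF
Convert to decimal digit by digit (value = value*16 + digit):
  F -> 15
  15*16 + 15 (F) = 255
  255*16 + 15 (F) = 4095
  4095*16 + 15 (F) = 65535
  65535*16 + 15 (F) = 1048575
  1048575*16 + 15 (F) = 16777215
  16777215*16 + 15 (F) = 268435455
  268435455*16 + 15 (F) = 4294967295
Decimal = 4294967295

4294967295


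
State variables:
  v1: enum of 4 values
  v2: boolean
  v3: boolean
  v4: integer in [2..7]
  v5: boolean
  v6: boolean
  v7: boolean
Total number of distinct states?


State space = product of domain sizes of all variables.
Domain sizes:
  v1 (enum of 4 values): 4
  v2 (boolean): 2
  v3 (boolean): 2
  v4 (integer in [2..7]): 6
  v5 (boolean): 2
  v6 (boolean): 2
  v7 (boolean): 2
Product = 4 * 2 * 2 * 6 * 2 * 2 * 2 = 768

768


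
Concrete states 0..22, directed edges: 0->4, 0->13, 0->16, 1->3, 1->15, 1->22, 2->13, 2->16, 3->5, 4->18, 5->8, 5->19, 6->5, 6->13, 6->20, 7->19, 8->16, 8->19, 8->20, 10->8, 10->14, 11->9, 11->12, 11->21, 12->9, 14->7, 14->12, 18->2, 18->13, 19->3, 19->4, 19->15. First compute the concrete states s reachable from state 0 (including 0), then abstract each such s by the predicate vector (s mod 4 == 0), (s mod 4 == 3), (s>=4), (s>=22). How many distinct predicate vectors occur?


BFS from 0:
Concrete reachable: {0, 2, 4, 13, 16, 18}
Abstract via predicates (s mod 4 == 0), (s mod 4 == 3), (s>=4), (s>=22):
  (0,0,0,0) <- {2}
  (0,0,1,0) <- {13, 18}
  (1,0,0,0) <- {0}
  (1,0,1,0) <- {4, 16}
Distinct abstract states = 4

4


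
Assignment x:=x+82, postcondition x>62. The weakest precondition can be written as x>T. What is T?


Formula: wp(x:=E, P) = P[E/x] (substitute E for x in postcondition)
Step 1: Postcondition: x>62
Step 2: Substitute x+82 for x: x+82>62
Step 3: Solve for x: x > 62-82 = -20

-20


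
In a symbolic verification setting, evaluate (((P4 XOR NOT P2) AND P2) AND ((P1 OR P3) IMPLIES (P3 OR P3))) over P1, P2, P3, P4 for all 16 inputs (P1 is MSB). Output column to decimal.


Formula: (((P4 XOR NOT P2) AND P2) AND ((P1 OR P3) IMPLIES (P3 OR P3))) over P1, P2, P3, P4 (16 rows)
Evaluate each row (bits = P1,P2,P3,P4, MSB first):
  row 0 [0000]: (((0 XOR NOT 0) AND 0) AND ((0 OR 0) IMPLIES (0 OR 0))) -> 0
  row 1 [0001]: (((1 XOR NOT 0) AND 0) AND ((0 OR 0) IMPLIES (0 OR 0))) -> 0
  row 2 [0010]: (((0 XOR NOT 0) AND 0) AND ((0 OR 1) IMPLIES (1 OR 1))) -> 0
  row 3 [0011]: (((1 XOR NOT 0) AND 0) AND ((0 OR 1) IMPLIES (1 OR 1))) -> 0
  row 4 [0100]: (((0 XOR NOT 1) AND 1) AND ((0 OR 0) IMPLIES (0 OR 0))) -> 0
  row 5 [0101]: (((1 XOR NOT 1) AND 1) AND ((0 OR 0) IMPLIES (0 OR 0))) -> 1
  row 6 [0110]: (((0 XOR NOT 1) AND 1) AND ((0 OR 1) IMPLIES (1 OR 1))) -> 0
  row 7 [0111]: (((1 XOR NOT 1) AND 1) AND ((0 OR 1) IMPLIES (1 OR 1))) -> 1
  row 8 [1000]: (((0 XOR NOT 0) AND 0) AND ((1 OR 0) IMPLIES (0 OR 0))) -> 0
  row 9 [1001]: (((1 XOR NOT 0) AND 0) AND ((1 OR 0) IMPLIES (0 OR 0))) -> 0
  row 10 [1010]: (((0 XOR NOT 0) AND 0) AND ((1 OR 1) IMPLIES (1 OR 1))) -> 0
  row 11 [1011]: (((1 XOR NOT 0) AND 0) AND ((1 OR 1) IMPLIES (1 OR 1))) -> 0
  row 12 [1100]: (((0 XOR NOT 1) AND 1) AND ((1 OR 0) IMPLIES (0 OR 0))) -> 0
  row 13 [1101]: (((1 XOR NOT 1) AND 1) AND ((1 OR 0) IMPLIES (0 OR 0))) -> 0
  row 14 [1110]: (((0 XOR NOT 1) AND 1) AND ((1 OR 1) IMPLIES (1 OR 1))) -> 0
  row 15 [1111]: (((1 XOR NOT 1) AND 1) AND ((1 OR 1) IMPLIES (1 OR 1))) -> 1
Full result column, 4 rows per line (P1,P2 fixed per line; P3,P4 runs 00..11 left to right):
  rows 0-3 [P1,P2=00]: 0000  = hex 0
  rows 4-7 [P1,P2=01]: 0101  = hex 5
  rows 8-11 [P1,P2=10]: 0000  = hex 0
  rows 12-15 [P1,P2=11]: 0001  = hex 1
Output column (row 0 .. row 15) = 0000010100000001
Output column grouped in 4s = 0000 0101 0000 0001 = 0x0501
Convert to decimal digit by digit (value = value*16 + digit):
  0 -> 0
  0*16 + 5 = 5
  5*16 + 0 = 80
  80*16 + 1 = 1281
Decimal = 1281

1281


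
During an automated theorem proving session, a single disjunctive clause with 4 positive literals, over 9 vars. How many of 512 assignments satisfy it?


Step 1: Total=2^9=512
Step 2: Unsat when all 4 false: 2^5=32
Step 3: Sat=512-32=480

480


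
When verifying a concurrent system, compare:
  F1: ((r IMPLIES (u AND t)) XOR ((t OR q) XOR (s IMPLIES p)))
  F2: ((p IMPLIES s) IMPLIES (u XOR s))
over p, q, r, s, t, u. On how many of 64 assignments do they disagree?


F1 = ((r IMPLIES (u AND t)) XOR ((t OR q) XOR (s IMPLIES p)))
F2 = ((p IMPLIES s) IMPLIES (u XOR s))
Evaluate both on each of 64 rows (bits = p,q,r,s,t,u):
  row 0 [000000]: F1=0 F2=0 -> 0
  row 1 [000001]: F1=0 F2=1 (differ) -> 1
  row 2 [000010]: F1=1 F2=0 (differ) -> 1
  row 3 [000011]: F1=1 F2=1 -> 0
  row 4 [000100]: F1=1 F2=1 -> 0
  (every remaining row is evaluated the same way; all 64 results are listed next)
Full result column, 8 rows per line (p,q,r fixed per line; s,t,u runs 000..111 left to right):
  rows 0-7 [p,q,r=000]: 01100110  (ones: 4)
  rows 8-15 [p,q,r=001]: 10001000  (ones: 2)
  rows 16-23 [p,q,r=010]: 10101010  (ones: 4)
  rows 24-31 [p,q,r=011]: 01000100  (ones: 2)
  rows 32-39 [p,q,r=100]: 11001001  (ones: 4)
  rows 40-47 [p,q,r=101]: 00100111  (ones: 4)
  rows 48-55 [p,q,r=110]: 00000101  (ones: 2)
  rows 56-63 [p,q,r=111]: 11101011  (ones: 6)
Disagreements = 4+2+4+2+4+4+2+6 = 28

28


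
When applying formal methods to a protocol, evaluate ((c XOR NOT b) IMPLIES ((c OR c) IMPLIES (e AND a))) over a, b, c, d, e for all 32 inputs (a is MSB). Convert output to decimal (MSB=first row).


Formula: ((c XOR NOT b) IMPLIES ((c OR c) IMPLIES (e AND a))) over a, b, c, d, e (32 rows)
Evaluate each row (bits = a,b,c,d,e, MSB first):
  row 0 [00000]: ((0 XOR NOT 0) IMPLIES ((0 OR 0) IMPLIES (0 AND 0))) -> 1
  row 1 [00001]: ((0 XOR NOT 0) IMPLIES ((0 OR 0) IMPLIES (1 AND 0))) -> 1
  row 2 [00010]: ((0 XOR NOT 0) IMPLIES ((0 OR 0) IMPLIES (0 AND 0))) -> 1
  row 3 [00011]: ((0 XOR NOT 0) IMPLIES ((0 OR 0) IMPLIES (1 AND 0))) -> 1
  row 4 [00100]: ((1 XOR NOT 0) IMPLIES ((1 OR 1) IMPLIES (0 AND 0))) -> 1
  row 5 [00101]: ((1 XOR NOT 0) IMPLIES ((1 OR 1) IMPLIES (1 AND 0))) -> 1
  row 6 [00110]: ((1 XOR NOT 0) IMPLIES ((1 OR 1) IMPLIES (0 AND 0))) -> 1
  row 7 [00111]: ((1 XOR NOT 0) IMPLIES ((1 OR 1) IMPLIES (1 AND 0))) -> 1
  row 8 [01000]: ((0 XOR NOT 1) IMPLIES ((0 OR 0) IMPLIES (0 AND 0))) -> 1
  row 9 [01001]: ((0 XOR NOT 1) IMPLIES ((0 OR 0) IMPLIES (1 AND 0))) -> 1
  row 10 [01010]: ((0 XOR NOT 1) IMPLIES ((0 OR 0) IMPLIES (0 AND 0))) -> 1
  row 11 [01011]: ((0 XOR NOT 1) IMPLIES ((0 OR 0) IMPLIES (1 AND 0))) -> 1
  row 12 [01100]: ((1 XOR NOT 1) IMPLIES ((1 OR 1) IMPLIES (0 AND 0))) -> 0
  row 13 [01101]: ((1 XOR NOT 1) IMPLIES ((1 OR 1) IMPLIES (1 AND 0))) -> 0
  row 14 [01110]: ((1 XOR NOT 1) IMPLIES ((1 OR 1) IMPLIES (0 AND 0))) -> 0
  row 15 [01111]: ((1 XOR NOT 1) IMPLIES ((1 OR 1) IMPLIES (1 AND 0))) -> 0
  row 16 [10000]: ((0 XOR NOT 0) IMPLIES ((0 OR 0) IMPLIES (0 AND 1))) -> 1
  row 17 [10001]: ((0 XOR NOT 0) IMPLIES ((0 OR 0) IMPLIES (1 AND 1))) -> 1
  row 18 [10010]: ((0 XOR NOT 0) IMPLIES ((0 OR 0) IMPLIES (0 AND 1))) -> 1
  row 19 [10011]: ((0 XOR NOT 0) IMPLIES ((0 OR 0) IMPLIES (1 AND 1))) -> 1
  row 20 [10100]: ((1 XOR NOT 0) IMPLIES ((1 OR 1) IMPLIES (0 AND 1))) -> 1
  row 21 [10101]: ((1 XOR NOT 0) IMPLIES ((1 OR 1) IMPLIES (1 AND 1))) -> 1
  row 22 [10110]: ((1 XOR NOT 0) IMPLIES ((1 OR 1) IMPLIES (0 AND 1))) -> 1
  row 23 [10111]: ((1 XOR NOT 0) IMPLIES ((1 OR 1) IMPLIES (1 AND 1))) -> 1
  row 24 [11000]: ((0 XOR NOT 1) IMPLIES ((0 OR 0) IMPLIES (0 AND 1))) -> 1
  row 25 [11001]: ((0 XOR NOT 1) IMPLIES ((0 OR 0) IMPLIES (1 AND 1))) -> 1
  row 26 [11010]: ((0 XOR NOT 1) IMPLIES ((0 OR 0) IMPLIES (0 AND 1))) -> 1
  row 27 [11011]: ((0 XOR NOT 1) IMPLIES ((0 OR 0) IMPLIES (1 AND 1))) -> 1
  row 28 [11100]: ((1 XOR NOT 1) IMPLIES ((1 OR 1) IMPLIES (0 AND 1))) -> 0
  row 29 [11101]: ((1 XOR NOT 1) IMPLIES ((1 OR 1) IMPLIES (1 AND 1))) -> 1
  row 30 [11110]: ((1 XOR NOT 1) IMPLIES ((1 OR 1) IMPLIES (0 AND 1))) -> 0
  row 31 [11111]: ((1 XOR NOT 1) IMPLIES ((1 OR 1) IMPLIES (1 AND 1))) -> 1
Full result column, 4 rows per line (a,b,c fixed per line; d,e runs 00..11 left to right):
  rows 0-3 [a,b,c=000]: 1111  = hex F
  rows 4-7 [a,b,c=001]: 1111  = hex F
  rows 8-11 [a,b,c=010]: 1111  = hex F
  rows 12-15 [a,b,c=011]: 0000  = hex 0
  rows 16-19 [a,b,c=100]: 1111  = hex F
  rows 20-23 [a,b,c=101]: 1111  = hex F
  rows 24-27 [a,b,c=110]: 1111  = hex F
  rows 28-31 [a,b,c=111]: 0101  = hex 5
Output column (row 0 .. row 31) = 11111111111100001111111111110101
Output column grouped in 4s = 1111 1111 1111 0000 1111 1111 1111 0101 = 0xFFF0FFF5
Convert to decimal digit by digit (value = value*16 + digit):
  F -> 15
  15*16 + 15 (F) = 255
  255*16 + 15 (F) = 4095
  4095*16 + 0 = 65520
  65520*16 + 15 (F) = 1048335
  1048335*16 + 15 (F) = 16773375
  16773375*16 + 15 (F) = 268374015
  268374015*16 + 5 = 4293984245
Decimal = 4293984245

4293984245


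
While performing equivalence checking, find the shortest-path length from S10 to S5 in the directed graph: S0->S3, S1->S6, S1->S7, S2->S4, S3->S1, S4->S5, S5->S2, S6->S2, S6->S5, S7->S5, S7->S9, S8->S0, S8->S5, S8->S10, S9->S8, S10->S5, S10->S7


BFS layer-by-layer from S10:
  dist 0: {S10}
  dist 1: {S5, S7}
  -> S5 reached at distance 1
Shortest path length = 1

1


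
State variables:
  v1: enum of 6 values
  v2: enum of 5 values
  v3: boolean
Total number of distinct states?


State space = product of domain sizes of all variables.
Domain sizes:
  v1 (enum of 6 values): 6
  v2 (enum of 5 values): 5
  v3 (boolean): 2
Product = 6 * 5 * 2 = 60

60


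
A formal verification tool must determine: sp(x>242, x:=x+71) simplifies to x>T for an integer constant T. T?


Formula: sp(P, x:=E) = exists old_x. (x = E[old_x/x]) AND P[old_x/x] (old_x is the value of x before the assignment; eliminate old_x by solving x = E[old_x/x] for old_x)
Step 1: Precondition P: x>242, i.e. old_x > 242
Step 2: Assignment gives x = old_x + 71, so old_x = x - 71
Step 3: Substitute into P: x - 71 > 242
Step 4: Simplify: x > 242+71 = 313

313


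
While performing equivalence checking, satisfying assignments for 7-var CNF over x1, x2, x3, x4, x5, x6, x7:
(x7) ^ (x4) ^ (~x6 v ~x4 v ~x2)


CNF with 3 clauses over 7 vars (128 assignments).
An assignment satisfies CNF iff every clause has >=1 true literal.
Check each row (bits = x1,x2,x3,x4,x5,x6,x7; clause T/F shown):
  row 0 [0000000]: clauses=FFT -> 0
  row 1 [0000001]: clauses=TFT -> 0
  row 2 [0000010]: clauses=FFT -> 0
  row 3 [0000011]: clauses=TFT -> 0
  row 4 [0000100]: clauses=FFT -> 0
  (every remaining row is evaluated the same way; all 128 results are listed next)
Full result column, 8 rows per line (x1,x2,x3,x4 fixed per line; x5,x6,x7 runs 000..111 left to right):
  rows 0-7 [x1,x2,x3,x4=0000]: 00000000  (ones: 0)
  rows 8-15 [x1,x2,x3,x4=0001]: 01010101  (ones: 4)
  rows 16-23 [x1,x2,x3,x4=0010]: 00000000  (ones: 0)
  rows 24-31 [x1,x2,x3,x4=0011]: 01010101  (ones: 4)
  rows 32-39 [x1,x2,x3,x4=0100]: 00000000  (ones: 0)
  rows 40-47 [x1,x2,x3,x4=0101]: 01000100  (ones: 2)
  rows 48-55 [x1,x2,x3,x4=0110]: 00000000  (ones: 0)
  rows 56-63 [x1,x2,x3,x4=0111]: 01000100  (ones: 2)
  rows 64-71 [x1,x2,x3,x4=1000]: 00000000  (ones: 0)
  rows 72-79 [x1,x2,x3,x4=1001]: 01010101  (ones: 4)
  rows 80-87 [x1,x2,x3,x4=1010]: 00000000  (ones: 0)
  rows 88-95 [x1,x2,x3,x4=1011]: 01010101  (ones: 4)
  rows 96-103 [x1,x2,x3,x4=1100]: 00000000  (ones: 0)
  rows 104-111 [x1,x2,x3,x4=1101]: 01000100  (ones: 2)
  rows 112-119 [x1,x2,x3,x4=1110]: 00000000  (ones: 0)
  rows 120-127 [x1,x2,x3,x4=1111]: 01000100  (ones: 2)
Satisfying assignments = 0+4+0+4+0+2+0+2+0+4+0+4+0+2+0+2 = 24

24


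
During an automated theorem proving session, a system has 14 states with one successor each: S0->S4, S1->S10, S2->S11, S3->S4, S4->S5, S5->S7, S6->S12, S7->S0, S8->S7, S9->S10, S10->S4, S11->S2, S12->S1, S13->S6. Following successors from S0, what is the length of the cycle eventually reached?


Trace from S0 until a state repeats:
  S0 -> S4 -> S5 -> S7 -> S0
S0 first seen at step 0, revisited at step 4.
Cycle length = 4 - 0 = 4

4


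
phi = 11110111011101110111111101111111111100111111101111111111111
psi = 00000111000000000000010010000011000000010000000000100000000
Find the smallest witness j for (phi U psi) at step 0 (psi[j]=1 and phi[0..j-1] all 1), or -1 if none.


(phi U psi) at 0: need smallest j with psi[j]=1 and phi[i]=1 for all i in [0,j).
Scan from step 0:
  step 0: phi=1, psi=0 -> continue
  step 1: phi=1, psi=0 -> continue
  step 2: phi=1, psi=0 -> continue
  step 3: phi=1, psi=0 -> continue
  step 4: phi=0 -> phi-prefix broken from here
  step 5: psi=1 but phi already failed -> not a witness
  step 6: psi=1 but phi already failed -> not a witness
  step 7: psi=1 but phi already failed -> not a witness
  step 21: psi=1 but phi already failed -> not a witness
  step 24: psi=1 but phi already failed -> not a witness
  step 30: psi=1 but phi already failed -> not a witness
  step 31: psi=1 but phi already failed -> not a witness
  step 39: psi=1 but phi already failed -> not a witness
  step 50: psi=1 but phi already failed -> not a witness
  end of trace: no witness -> -1
Witness step = -1

-1


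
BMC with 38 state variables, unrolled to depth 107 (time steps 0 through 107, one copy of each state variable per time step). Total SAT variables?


BMC unrolls to depth k, creating one copy of each state var for steps 0..k.
Step count = 107 + 1 = 108 (steps 0 through 107)
Vars per step = 38
Total = 38 * 108 = 4104

4104


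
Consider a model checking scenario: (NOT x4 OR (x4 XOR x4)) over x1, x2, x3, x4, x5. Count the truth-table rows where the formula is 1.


Formula: (NOT x4 OR (x4 XOR x4)) over 5 vars (32 rows)
Evaluate each row (x1, x2, x3, x4, x5 as bits, MSB first):
  row 0 [00000]: (NOT 0 OR (0 XOR 0)) -> 1
  row 1 [00001]: (NOT 0 OR (0 XOR 0)) -> 1
  row 2 [00010]: (NOT 1 OR (1 XOR 1)) -> 0
  row 3 [00011]: (NOT 1 OR (1 XOR 1)) -> 0
  row 4 [00100]: (NOT 0 OR (0 XOR 0)) -> 1
  row 5 [00101]: (NOT 0 OR (0 XOR 0)) -> 1
  row 6 [00110]: (NOT 1 OR (1 XOR 1)) -> 0
  row 7 [00111]: (NOT 1 OR (1 XOR 1)) -> 0
  row 8 [01000]: (NOT 0 OR (0 XOR 0)) -> 1
  row 9 [01001]: (NOT 0 OR (0 XOR 0)) -> 1
  row 10 [01010]: (NOT 1 OR (1 XOR 1)) -> 0
  row 11 [01011]: (NOT 1 OR (1 XOR 1)) -> 0
  row 12 [01100]: (NOT 0 OR (0 XOR 0)) -> 1
  row 13 [01101]: (NOT 0 OR (0 XOR 0)) -> 1
  row 14 [01110]: (NOT 1 OR (1 XOR 1)) -> 0
  row 15 [01111]: (NOT 1 OR (1 XOR 1)) -> 0
  row 16 [10000]: (NOT 0 OR (0 XOR 0)) -> 1
  row 17 [10001]: (NOT 0 OR (0 XOR 0)) -> 1
  row 18 [10010]: (NOT 1 OR (1 XOR 1)) -> 0
  row 19 [10011]: (NOT 1 OR (1 XOR 1)) -> 0
  row 20 [10100]: (NOT 0 OR (0 XOR 0)) -> 1
  row 21 [10101]: (NOT 0 OR (0 XOR 0)) -> 1
  row 22 [10110]: (NOT 1 OR (1 XOR 1)) -> 0
  row 23 [10111]: (NOT 1 OR (1 XOR 1)) -> 0
  row 24 [11000]: (NOT 0 OR (0 XOR 0)) -> 1
  row 25 [11001]: (NOT 0 OR (0 XOR 0)) -> 1
  row 26 [11010]: (NOT 1 OR (1 XOR 1)) -> 0
  row 27 [11011]: (NOT 1 OR (1 XOR 1)) -> 0
  row 28 [11100]: (NOT 0 OR (0 XOR 0)) -> 1
  row 29 [11101]: (NOT 0 OR (0 XOR 0)) -> 1
  row 30 [11110]: (NOT 1 OR (1 XOR 1)) -> 0
  row 31 [11111]: (NOT 1 OR (1 XOR 1)) -> 0
Full result column, 8 rows per line (x1,x2 fixed per line; x3,x4,x5 runs 000..111 left to right):
  rows 0-7 [x1,x2=00]: 11001100  (ones: 4)
  rows 8-15 [x1,x2=01]: 11001100  (ones: 4)
  rows 16-23 [x1,x2=10]: 11001100  (ones: 4)
  rows 24-31 [x1,x2=11]: 11001100  (ones: 4)
Count of 1-rows = 4+4+4+4 = 16

16


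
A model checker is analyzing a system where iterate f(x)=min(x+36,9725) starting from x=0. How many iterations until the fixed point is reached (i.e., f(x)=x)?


Step 1: x=0, cap=9725, increment=36
Step 2: x grows by 36 each step until capped at 9725; fixed point is x=9725
Step 3: iterations = ceil(9725/36) = 271

271


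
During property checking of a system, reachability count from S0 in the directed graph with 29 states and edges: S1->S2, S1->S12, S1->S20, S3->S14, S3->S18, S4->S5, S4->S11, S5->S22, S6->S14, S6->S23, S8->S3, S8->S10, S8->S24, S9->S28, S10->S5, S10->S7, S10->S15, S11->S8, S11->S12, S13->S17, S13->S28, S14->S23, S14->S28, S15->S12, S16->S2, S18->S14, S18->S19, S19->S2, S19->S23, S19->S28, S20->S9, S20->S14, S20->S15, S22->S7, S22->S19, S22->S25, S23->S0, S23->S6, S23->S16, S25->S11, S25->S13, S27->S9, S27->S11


BFS from S0:
  layer 0: {S0}
Reachable set: {S0}
Count = 1

1


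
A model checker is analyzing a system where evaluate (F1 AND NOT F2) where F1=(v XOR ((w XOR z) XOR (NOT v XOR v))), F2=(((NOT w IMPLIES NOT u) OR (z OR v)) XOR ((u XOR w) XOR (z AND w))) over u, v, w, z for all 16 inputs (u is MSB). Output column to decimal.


F1 = (v XOR ((w XOR z) XOR (NOT v XOR v)))
F2 = (((NOT w IMPLIES NOT u) OR (z OR v)) XOR ((u XOR w) XOR (z AND w)))
Counterexample to F1=>F2 is where F1=1 and F2=0.
Evaluate each row (bits = u,v,w,z, MSB first):
  row 0 [0000]: F1=1 F2=1 -> F1&~F2 -> 0
  row 1 [0001]: F1=0 F2=1 -> F1&~F2 -> 0
  row 2 [0010]: F1=0 F2=0 -> F1&~F2 -> 0
  row 3 [0011]: F1=1 F2=1 -> F1&~F2 -> 0
  row 4 [0100]: F1=0 F2=1 -> F1&~F2 -> 0
  row 5 [0101]: F1=1 F2=1 -> F1&~F2 -> 0
  row 6 [0110]: F1=1 F2=0 -> F1&~F2 -> 1
  row 7 [0111]: F1=0 F2=1 -> F1&~F2 -> 0
  row 8 [1000]: F1=1 F2=1 -> F1&~F2 -> 0
  row 9 [1001]: F1=0 F2=0 -> F1&~F2 -> 0
  row 10 [1010]: F1=0 F2=1 -> F1&~F2 -> 0
  row 11 [1011]: F1=1 F2=0 -> F1&~F2 -> 1
  row 12 [1100]: F1=0 F2=0 -> F1&~F2 -> 0
  row 13 [1101]: F1=1 F2=0 -> F1&~F2 -> 1
  row 14 [1110]: F1=1 F2=1 -> F1&~F2 -> 0
  row 15 [1111]: F1=0 F2=0 -> F1&~F2 -> 0
Full result column, 4 rows per line (u,v fixed per line; w,z runs 00..11 left to right):
  rows 0-3 [u,v=00]: 0000  = hex 0
  rows 4-7 [u,v=01]: 0010  = hex 2
  rows 8-11 [u,v=10]: 0001  = hex 1
  rows 12-15 [u,v=11]: 0100  = hex 4
Counterexample vector (row 0 .. row 15) = 0000001000010100
Output column grouped in 4s = 0000 0010 0001 0100 = 0x0214
Convert to decimal digit by digit (value = value*16 + digit):
  0 -> 0
  0*16 + 2 = 2
  2*16 + 1 = 33
  33*16 + 4 = 532
Decimal = 532

532


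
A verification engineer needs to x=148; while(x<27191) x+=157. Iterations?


Step 1: x goes from 148 toward 27191 by 157; the body runs while x<27191, so iterations = ceil((bound-start)/step)
Step 2: Distance=27043
Step 3: ceil(27043/157)=173

173


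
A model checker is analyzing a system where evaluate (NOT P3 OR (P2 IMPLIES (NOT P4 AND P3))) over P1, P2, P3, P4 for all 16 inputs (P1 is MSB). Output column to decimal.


Formula: (NOT P3 OR (P2 IMPLIES (NOT P4 AND P3))) over P1, P2, P3, P4 (16 rows)
Evaluate each row (bits = P1,P2,P3,P4, MSB first):
  row 0 [0000]: (NOT 0 OR (0 IMPLIES (NOT 0 AND 0))) -> 1
  row 1 [0001]: (NOT 0 OR (0 IMPLIES (NOT 1 AND 0))) -> 1
  row 2 [0010]: (NOT 1 OR (0 IMPLIES (NOT 0 AND 1))) -> 1
  row 3 [0011]: (NOT 1 OR (0 IMPLIES (NOT 1 AND 1))) -> 1
  row 4 [0100]: (NOT 0 OR (1 IMPLIES (NOT 0 AND 0))) -> 1
  row 5 [0101]: (NOT 0 OR (1 IMPLIES (NOT 1 AND 0))) -> 1
  row 6 [0110]: (NOT 1 OR (1 IMPLIES (NOT 0 AND 1))) -> 1
  row 7 [0111]: (NOT 1 OR (1 IMPLIES (NOT 1 AND 1))) -> 0
  row 8 [1000]: (NOT 0 OR (0 IMPLIES (NOT 0 AND 0))) -> 1
  row 9 [1001]: (NOT 0 OR (0 IMPLIES (NOT 1 AND 0))) -> 1
  row 10 [1010]: (NOT 1 OR (0 IMPLIES (NOT 0 AND 1))) -> 1
  row 11 [1011]: (NOT 1 OR (0 IMPLIES (NOT 1 AND 1))) -> 1
  row 12 [1100]: (NOT 0 OR (1 IMPLIES (NOT 0 AND 0))) -> 1
  row 13 [1101]: (NOT 0 OR (1 IMPLIES (NOT 1 AND 0))) -> 1
  row 14 [1110]: (NOT 1 OR (1 IMPLIES (NOT 0 AND 1))) -> 1
  row 15 [1111]: (NOT 1 OR (1 IMPLIES (NOT 1 AND 1))) -> 0
Full result column, 4 rows per line (P1,P2 fixed per line; P3,P4 runs 00..11 left to right):
  rows 0-3 [P1,P2=00]: 1111  = hex F
  rows 4-7 [P1,P2=01]: 1110  = hex E
  rows 8-11 [P1,P2=10]: 1111  = hex F
  rows 12-15 [P1,P2=11]: 1110  = hex E
Output column (row 0 .. row 15) = 1111111011111110
Output column grouped in 4s = 1111 1110 1111 1110 = 0xFEFE
Convert to decimal digit by digit (value = value*16 + digit):
  F -> 15
  15*16 + 14 (E) = 254
  254*16 + 15 (F) = 4079
  4079*16 + 14 (E) = 65278
Decimal = 65278

65278


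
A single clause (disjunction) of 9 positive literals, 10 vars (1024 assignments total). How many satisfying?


Step 1: Total=2^10=1024
Step 2: Unsat when all 9 false: 2^1=2
Step 3: Sat=1024-2=1022

1022


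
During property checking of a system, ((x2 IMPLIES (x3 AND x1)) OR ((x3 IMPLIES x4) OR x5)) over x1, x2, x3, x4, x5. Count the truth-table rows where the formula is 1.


Formula: ((x2 IMPLIES (x3 AND x1)) OR ((x3 IMPLIES x4) OR x5)) over 5 vars (32 rows)
Evaluate each row (x1, x2, x3, x4, x5 as bits, MSB first):
  row 0 [00000]: ((0 IMPLIES (0 AND 0)) OR ((0 IMPLIES 0) OR 0)) -> 1
  row 1 [00001]: ((0 IMPLIES (0 AND 0)) OR ((0 IMPLIES 0) OR 1)) -> 1
  row 2 [00010]: ((0 IMPLIES (0 AND 0)) OR ((0 IMPLIES 1) OR 0)) -> 1
  row 3 [00011]: ((0 IMPLIES (0 AND 0)) OR ((0 IMPLIES 1) OR 1)) -> 1
  row 4 [00100]: ((0 IMPLIES (1 AND 0)) OR ((1 IMPLIES 0) OR 0)) -> 1
  row 5 [00101]: ((0 IMPLIES (1 AND 0)) OR ((1 IMPLIES 0) OR 1)) -> 1
  row 6 [00110]: ((0 IMPLIES (1 AND 0)) OR ((1 IMPLIES 1) OR 0)) -> 1
  row 7 [00111]: ((0 IMPLIES (1 AND 0)) OR ((1 IMPLIES 1) OR 1)) -> 1
  row 8 [01000]: ((1 IMPLIES (0 AND 0)) OR ((0 IMPLIES 0) OR 0)) -> 1
  row 9 [01001]: ((1 IMPLIES (0 AND 0)) OR ((0 IMPLIES 0) OR 1)) -> 1
  row 10 [01010]: ((1 IMPLIES (0 AND 0)) OR ((0 IMPLIES 1) OR 0)) -> 1
  row 11 [01011]: ((1 IMPLIES (0 AND 0)) OR ((0 IMPLIES 1) OR 1)) -> 1
  row 12 [01100]: ((1 IMPLIES (1 AND 0)) OR ((1 IMPLIES 0) OR 0)) -> 0
  row 13 [01101]: ((1 IMPLIES (1 AND 0)) OR ((1 IMPLIES 0) OR 1)) -> 1
  row 14 [01110]: ((1 IMPLIES (1 AND 0)) OR ((1 IMPLIES 1) OR 0)) -> 1
  row 15 [01111]: ((1 IMPLIES (1 AND 0)) OR ((1 IMPLIES 1) OR 1)) -> 1
  row 16 [10000]: ((0 IMPLIES (0 AND 1)) OR ((0 IMPLIES 0) OR 0)) -> 1
  row 17 [10001]: ((0 IMPLIES (0 AND 1)) OR ((0 IMPLIES 0) OR 1)) -> 1
  row 18 [10010]: ((0 IMPLIES (0 AND 1)) OR ((0 IMPLIES 1) OR 0)) -> 1
  row 19 [10011]: ((0 IMPLIES (0 AND 1)) OR ((0 IMPLIES 1) OR 1)) -> 1
  row 20 [10100]: ((0 IMPLIES (1 AND 1)) OR ((1 IMPLIES 0) OR 0)) -> 1
  row 21 [10101]: ((0 IMPLIES (1 AND 1)) OR ((1 IMPLIES 0) OR 1)) -> 1
  row 22 [10110]: ((0 IMPLIES (1 AND 1)) OR ((1 IMPLIES 1) OR 0)) -> 1
  row 23 [10111]: ((0 IMPLIES (1 AND 1)) OR ((1 IMPLIES 1) OR 1)) -> 1
  row 24 [11000]: ((1 IMPLIES (0 AND 1)) OR ((0 IMPLIES 0) OR 0)) -> 1
  row 25 [11001]: ((1 IMPLIES (0 AND 1)) OR ((0 IMPLIES 0) OR 1)) -> 1
  row 26 [11010]: ((1 IMPLIES (0 AND 1)) OR ((0 IMPLIES 1) OR 0)) -> 1
  row 27 [11011]: ((1 IMPLIES (0 AND 1)) OR ((0 IMPLIES 1) OR 1)) -> 1
  row 28 [11100]: ((1 IMPLIES (1 AND 1)) OR ((1 IMPLIES 0) OR 0)) -> 1
  row 29 [11101]: ((1 IMPLIES (1 AND 1)) OR ((1 IMPLIES 0) OR 1)) -> 1
  row 30 [11110]: ((1 IMPLIES (1 AND 1)) OR ((1 IMPLIES 1) OR 0)) -> 1
  row 31 [11111]: ((1 IMPLIES (1 AND 1)) OR ((1 IMPLIES 1) OR 1)) -> 1
Full result column, 8 rows per line (x1,x2 fixed per line; x3,x4,x5 runs 000..111 left to right):
  rows 0-7 [x1,x2=00]: 11111111  (ones: 8)
  rows 8-15 [x1,x2=01]: 11110111  (ones: 7)
  rows 16-23 [x1,x2=10]: 11111111  (ones: 8)
  rows 24-31 [x1,x2=11]: 11111111  (ones: 8)
Count of 1-rows = 8+7+8+8 = 31

31


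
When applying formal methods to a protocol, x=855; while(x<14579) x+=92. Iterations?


Step 1: x goes from 855 toward 14579 by 92; the body runs while x<14579, so iterations = ceil((bound-start)/step)
Step 2: Distance=13724
Step 3: ceil(13724/92)=150

150


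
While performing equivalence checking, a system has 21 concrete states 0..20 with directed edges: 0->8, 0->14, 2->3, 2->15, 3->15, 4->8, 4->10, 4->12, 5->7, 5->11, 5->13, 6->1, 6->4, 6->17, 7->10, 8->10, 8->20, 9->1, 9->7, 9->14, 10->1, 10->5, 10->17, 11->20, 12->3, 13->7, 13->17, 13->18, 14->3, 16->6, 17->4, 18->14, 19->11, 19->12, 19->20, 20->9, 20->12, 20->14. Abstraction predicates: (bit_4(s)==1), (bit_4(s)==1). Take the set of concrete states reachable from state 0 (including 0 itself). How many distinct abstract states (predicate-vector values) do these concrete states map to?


BFS from 0:
Concrete reachable: {0, 1, 3, 4, 5, 7, 8, 9, 10, 11, 12, 13, 14, 15, 17, 18, 20}
Abstract via predicates (bit_4(s)==1), (bit_4(s)==1):
  (0,0) <- {0, 1, 3, 4, 5, 7, 8, 9, 10, 11, 12, 13, 14, 15}
  (1,1) <- {17, 18, 20}
Distinct abstract states = 2

2


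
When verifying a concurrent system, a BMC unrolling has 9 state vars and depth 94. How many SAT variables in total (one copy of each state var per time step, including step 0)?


BMC unrolls to depth k, creating one copy of each state var for steps 0..k.
Step count = 94 + 1 = 95 (steps 0 through 94)
Vars per step = 9
Total = 9 * 95 = 855

855


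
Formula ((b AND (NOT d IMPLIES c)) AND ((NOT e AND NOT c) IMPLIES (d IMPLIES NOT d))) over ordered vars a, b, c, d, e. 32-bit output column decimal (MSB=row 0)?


Formula: ((b AND (NOT d IMPLIES c)) AND ((NOT e AND NOT c) IMPLIES (d IMPLIES NOT d))) over a, b, c, d, e (32 rows)
Evaluate each row (bits = a,b,c,d,e, MSB first):
  row 0 [00000]: ((0 AND (NOT 0 IMPLIES 0)) AND ((NOT 0 AND NOT 0) IMPLIES (0 IMPLIES NOT 0))) -> 0
  row 1 [00001]: ((0 AND (NOT 0 IMPLIES 0)) AND ((NOT 1 AND NOT 0) IMPLIES (0 IMPLIES NOT 0))) -> 0
  row 2 [00010]: ((0 AND (NOT 1 IMPLIES 0)) AND ((NOT 0 AND NOT 0) IMPLIES (1 IMPLIES NOT 1))) -> 0
  row 3 [00011]: ((0 AND (NOT 1 IMPLIES 0)) AND ((NOT 1 AND NOT 0) IMPLIES (1 IMPLIES NOT 1))) -> 0
  row 4 [00100]: ((0 AND (NOT 0 IMPLIES 1)) AND ((NOT 0 AND NOT 1) IMPLIES (0 IMPLIES NOT 0))) -> 0
  row 5 [00101]: ((0 AND (NOT 0 IMPLIES 1)) AND ((NOT 1 AND NOT 1) IMPLIES (0 IMPLIES NOT 0))) -> 0
  row 6 [00110]: ((0 AND (NOT 1 IMPLIES 1)) AND ((NOT 0 AND NOT 1) IMPLIES (1 IMPLIES NOT 1))) -> 0
  row 7 [00111]: ((0 AND (NOT 1 IMPLIES 1)) AND ((NOT 1 AND NOT 1) IMPLIES (1 IMPLIES NOT 1))) -> 0
  row 8 [01000]: ((1 AND (NOT 0 IMPLIES 0)) AND ((NOT 0 AND NOT 0) IMPLIES (0 IMPLIES NOT 0))) -> 0
  row 9 [01001]: ((1 AND (NOT 0 IMPLIES 0)) AND ((NOT 1 AND NOT 0) IMPLIES (0 IMPLIES NOT 0))) -> 0
  row 10 [01010]: ((1 AND (NOT 1 IMPLIES 0)) AND ((NOT 0 AND NOT 0) IMPLIES (1 IMPLIES NOT 1))) -> 0
  row 11 [01011]: ((1 AND (NOT 1 IMPLIES 0)) AND ((NOT 1 AND NOT 0) IMPLIES (1 IMPLIES NOT 1))) -> 1
  row 12 [01100]: ((1 AND (NOT 0 IMPLIES 1)) AND ((NOT 0 AND NOT 1) IMPLIES (0 IMPLIES NOT 0))) -> 1
  row 13 [01101]: ((1 AND (NOT 0 IMPLIES 1)) AND ((NOT 1 AND NOT 1) IMPLIES (0 IMPLIES NOT 0))) -> 1
  row 14 [01110]: ((1 AND (NOT 1 IMPLIES 1)) AND ((NOT 0 AND NOT 1) IMPLIES (1 IMPLIES NOT 1))) -> 1
  row 15 [01111]: ((1 AND (NOT 1 IMPLIES 1)) AND ((NOT 1 AND NOT 1) IMPLIES (1 IMPLIES NOT 1))) -> 1
  row 16 [10000]: ((0 AND (NOT 0 IMPLIES 0)) AND ((NOT 0 AND NOT 0) IMPLIES (0 IMPLIES NOT 0))) -> 0
  row 17 [10001]: ((0 AND (NOT 0 IMPLIES 0)) AND ((NOT 1 AND NOT 0) IMPLIES (0 IMPLIES NOT 0))) -> 0
  row 18 [10010]: ((0 AND (NOT 1 IMPLIES 0)) AND ((NOT 0 AND NOT 0) IMPLIES (1 IMPLIES NOT 1))) -> 0
  row 19 [10011]: ((0 AND (NOT 1 IMPLIES 0)) AND ((NOT 1 AND NOT 0) IMPLIES (1 IMPLIES NOT 1))) -> 0
  row 20 [10100]: ((0 AND (NOT 0 IMPLIES 1)) AND ((NOT 0 AND NOT 1) IMPLIES (0 IMPLIES NOT 0))) -> 0
  row 21 [10101]: ((0 AND (NOT 0 IMPLIES 1)) AND ((NOT 1 AND NOT 1) IMPLIES (0 IMPLIES NOT 0))) -> 0
  row 22 [10110]: ((0 AND (NOT 1 IMPLIES 1)) AND ((NOT 0 AND NOT 1) IMPLIES (1 IMPLIES NOT 1))) -> 0
  row 23 [10111]: ((0 AND (NOT 1 IMPLIES 1)) AND ((NOT 1 AND NOT 1) IMPLIES (1 IMPLIES NOT 1))) -> 0
  row 24 [11000]: ((1 AND (NOT 0 IMPLIES 0)) AND ((NOT 0 AND NOT 0) IMPLIES (0 IMPLIES NOT 0))) -> 0
  row 25 [11001]: ((1 AND (NOT 0 IMPLIES 0)) AND ((NOT 1 AND NOT 0) IMPLIES (0 IMPLIES NOT 0))) -> 0
  row 26 [11010]: ((1 AND (NOT 1 IMPLIES 0)) AND ((NOT 0 AND NOT 0) IMPLIES (1 IMPLIES NOT 1))) -> 0
  row 27 [11011]: ((1 AND (NOT 1 IMPLIES 0)) AND ((NOT 1 AND NOT 0) IMPLIES (1 IMPLIES NOT 1))) -> 1
  row 28 [11100]: ((1 AND (NOT 0 IMPLIES 1)) AND ((NOT 0 AND NOT 1) IMPLIES (0 IMPLIES NOT 0))) -> 1
  row 29 [11101]: ((1 AND (NOT 0 IMPLIES 1)) AND ((NOT 1 AND NOT 1) IMPLIES (0 IMPLIES NOT 0))) -> 1
  row 30 [11110]: ((1 AND (NOT 1 IMPLIES 1)) AND ((NOT 0 AND NOT 1) IMPLIES (1 IMPLIES NOT 1))) -> 1
  row 31 [11111]: ((1 AND (NOT 1 IMPLIES 1)) AND ((NOT 1 AND NOT 1) IMPLIES (1 IMPLIES NOT 1))) -> 1
Full result column, 4 rows per line (a,b,c fixed per line; d,e runs 00..11 left to right):
  rows 0-3 [a,b,c=000]: 0000  = hex 0
  rows 4-7 [a,b,c=001]: 0000  = hex 0
  rows 8-11 [a,b,c=010]: 0001  = hex 1
  rows 12-15 [a,b,c=011]: 1111  = hex F
  rows 16-19 [a,b,c=100]: 0000  = hex 0
  rows 20-23 [a,b,c=101]: 0000  = hex 0
  rows 24-27 [a,b,c=110]: 0001  = hex 1
  rows 28-31 [a,b,c=111]: 1111  = hex F
Output column (row 0 .. row 31) = 00000000000111110000000000011111
Output column grouped in 4s = 0000 0000 0001 1111 0000 0000 0001 1111 = 0x001F001F
Convert to decimal digit by digit (value = value*16 + digit):
  0 -> 0
  0*16 + 0 = 0
  0*16 + 1 = 1
  1*16 + 15 (F) = 31
  31*16 + 0 = 496
  496*16 + 0 = 7936
  7936*16 + 1 = 126977
  126977*16 + 15 (F) = 2031647
Decimal = 2031647

2031647


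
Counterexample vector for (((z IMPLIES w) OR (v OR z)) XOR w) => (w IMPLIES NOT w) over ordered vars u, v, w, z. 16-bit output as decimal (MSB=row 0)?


F1 = (((z IMPLIES w) OR (v OR z)) XOR w)
F2 = (w IMPLIES NOT w)
Counterexample to F1=>F2 is where F1=1 and F2=0.
Evaluate each row (bits = u,v,w,z, MSB first):
  row 0 [0000]: F1=1 F2=1 -> F1&~F2 -> 0
  row 1 [0001]: F1=1 F2=1 -> F1&~F2 -> 0
  row 2 [0010]: F1=0 F2=0 -> F1&~F2 -> 0
  row 3 [0011]: F1=0 F2=0 -> F1&~F2 -> 0
  row 4 [0100]: F1=1 F2=1 -> F1&~F2 -> 0
  row 5 [0101]: F1=1 F2=1 -> F1&~F2 -> 0
  row 6 [0110]: F1=0 F2=0 -> F1&~F2 -> 0
  row 7 [0111]: F1=0 F2=0 -> F1&~F2 -> 0
  row 8 [1000]: F1=1 F2=1 -> F1&~F2 -> 0
  row 9 [1001]: F1=1 F2=1 -> F1&~F2 -> 0
  row 10 [1010]: F1=0 F2=0 -> F1&~F2 -> 0
  row 11 [1011]: F1=0 F2=0 -> F1&~F2 -> 0
  row 12 [1100]: F1=1 F2=1 -> F1&~F2 -> 0
  row 13 [1101]: F1=1 F2=1 -> F1&~F2 -> 0
  row 14 [1110]: F1=0 F2=0 -> F1&~F2 -> 0
  row 15 [1111]: F1=0 F2=0 -> F1&~F2 -> 0
Full result column, 4 rows per line (u,v fixed per line; w,z runs 00..11 left to right):
  rows 0-3 [u,v=00]: 0000  = hex 0
  rows 4-7 [u,v=01]: 0000  = hex 0
  rows 8-11 [u,v=10]: 0000  = hex 0
  rows 12-15 [u,v=11]: 0000  = hex 0
Counterexample vector (row 0 .. row 15) = 0000000000000000
Output column grouped in 4s = 0000 0000 0000 0000 = 0x0000
Convert to decimal digit by digit (value = value*16 + digit):
  0 -> 0
  0*16 + 0 = 0
  0*16 + 0 = 0
  0*16 + 0 = 0
Decimal = 0

0


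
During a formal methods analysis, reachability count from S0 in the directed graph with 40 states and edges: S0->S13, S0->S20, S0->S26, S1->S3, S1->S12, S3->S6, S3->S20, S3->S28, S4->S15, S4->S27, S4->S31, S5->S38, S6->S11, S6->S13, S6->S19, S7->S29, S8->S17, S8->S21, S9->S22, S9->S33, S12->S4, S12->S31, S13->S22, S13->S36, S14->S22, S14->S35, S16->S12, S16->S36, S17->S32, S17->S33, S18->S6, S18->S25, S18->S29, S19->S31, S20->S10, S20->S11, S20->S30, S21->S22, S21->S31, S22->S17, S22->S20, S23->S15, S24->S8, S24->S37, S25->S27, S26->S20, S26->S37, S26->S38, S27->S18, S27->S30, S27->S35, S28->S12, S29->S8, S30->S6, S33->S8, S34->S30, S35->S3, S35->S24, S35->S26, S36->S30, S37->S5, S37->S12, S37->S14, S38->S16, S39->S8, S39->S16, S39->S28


BFS from S0:
  layer 0: {S0}
  layer 1: {S13, S20, S26}
  layer 2: {S10, S11, S22, S30, S36, S37, S38}
  layer 3: {S5, S6, S12, S14, S16, S17}
  layer 4: {S4, S19, S31, S32, S33, S35}
  layer 5: {S3, S8, S15, S24, S27}
  layer 6: {S18, S21, S28}
  layer 7: {S25, S29}
Reachable set: {S0, S3, S4, S5, S6, S8, S10, S11, S12, S13, S14, S15, S16, S17, S18, S19, S20, S21, S22, S24, S25, S26, S27, S28, S29, S30, S31, S32, S33, S35, S36, S37, S38}
Count = 33

33


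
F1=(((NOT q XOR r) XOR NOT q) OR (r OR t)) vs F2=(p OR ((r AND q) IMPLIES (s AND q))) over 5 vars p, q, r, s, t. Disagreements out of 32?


F1 = (((NOT q XOR r) XOR NOT q) OR (r OR t))
F2 = (p OR ((r AND q) IMPLIES (s AND q)))
Evaluate both on each of 32 rows (bits = p,q,r,s,t):
  row 0 [00000]: F1=0 F2=1 (differ) -> 1
  row 1 [00001]: F1=1 F2=1 -> 0
  row 2 [00010]: F1=0 F2=1 (differ) -> 1
  row 3 [00011]: F1=1 F2=1 -> 0
  row 4 [00100]: F1=1 F2=1 -> 0
  row 5 [00101]: F1=1 F2=1 -> 0
  row 6 [00110]: F1=1 F2=1 -> 0
  row 7 [00111]: F1=1 F2=1 -> 0
  row 8 [01000]: F1=0 F2=1 (differ) -> 1
  row 9 [01001]: F1=1 F2=1 -> 0
  row 10 [01010]: F1=0 F2=1 (differ) -> 1
  row 11 [01011]: F1=1 F2=1 -> 0
  row 12 [01100]: F1=1 F2=0 (differ) -> 1
  row 13 [01101]: F1=1 F2=0 (differ) -> 1
  row 14 [01110]: F1=1 F2=1 -> 0
  row 15 [01111]: F1=1 F2=1 -> 0
  row 16 [10000]: F1=0 F2=1 (differ) -> 1
  row 17 [10001]: F1=1 F2=1 -> 0
  row 18 [10010]: F1=0 F2=1 (differ) -> 1
  row 19 [10011]: F1=1 F2=1 -> 0
  row 20 [10100]: F1=1 F2=1 -> 0
  row 21 [10101]: F1=1 F2=1 -> 0
  row 22 [10110]: F1=1 F2=1 -> 0
  row 23 [10111]: F1=1 F2=1 -> 0
  row 24 [11000]: F1=0 F2=1 (differ) -> 1
  row 25 [11001]: F1=1 F2=1 -> 0
  row 26 [11010]: F1=0 F2=1 (differ) -> 1
  row 27 [11011]: F1=1 F2=1 -> 0
  row 28 [11100]: F1=1 F2=1 -> 0
  row 29 [11101]: F1=1 F2=1 -> 0
  row 30 [11110]: F1=1 F2=1 -> 0
  row 31 [11111]: F1=1 F2=1 -> 0
Full result column, 8 rows per line (p,q fixed per line; r,s,t runs 000..111 left to right):
  rows 0-7 [p,q=00]: 10100000  (ones: 2)
  rows 8-15 [p,q=01]: 10101100  (ones: 4)
  rows 16-23 [p,q=10]: 10100000  (ones: 2)
  rows 24-31 [p,q=11]: 10100000  (ones: 2)
Disagreements = 2+4+2+2 = 10

10


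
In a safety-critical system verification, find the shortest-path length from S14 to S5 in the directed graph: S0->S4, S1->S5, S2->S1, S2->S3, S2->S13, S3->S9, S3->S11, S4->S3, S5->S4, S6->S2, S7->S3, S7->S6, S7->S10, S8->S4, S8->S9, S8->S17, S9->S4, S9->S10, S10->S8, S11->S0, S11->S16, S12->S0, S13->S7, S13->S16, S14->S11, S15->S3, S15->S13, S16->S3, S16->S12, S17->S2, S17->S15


BFS layer-by-layer from S14:
  dist 0: {S14}
  dist 1: {S11}
  dist 2: {S0, S16}
  dist 3: {S3, S4, S12}
  dist 4: {S9}
  dist 5: {S10}
  dist 6: {S8}
  dist 7: {S17}
  dist 8: {S2, S15}
  dist 9: {S1, S13}
  dist 10: {S5, S7}
  -> S5 reached at distance 10
Shortest path length = 10

10
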